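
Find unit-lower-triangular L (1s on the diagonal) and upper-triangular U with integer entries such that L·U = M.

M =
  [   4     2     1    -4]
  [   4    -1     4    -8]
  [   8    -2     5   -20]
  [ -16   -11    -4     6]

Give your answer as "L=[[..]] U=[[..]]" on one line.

  row1 -= 1·row0 → [0,-3,3,-4]
  row2 -= 2·row0 → [0,-6,3,-12]
  row3 -= -4·row0 → [0,-3,0,-10]
  row2 -= 2·row1 → [0,0,-3,-4]
  row3 -= 1·row1 → [0,0,-3,-6]
  row3 -= 1·row2 → [0,0,0,-2]

L=[[1,0,0,0],[1,1,0,0],[2,2,1,0],[-4,1,1,1]] U=[[4,2,1,-4],[0,-3,3,-4],[0,0,-3,-4],[0,0,0,-2]]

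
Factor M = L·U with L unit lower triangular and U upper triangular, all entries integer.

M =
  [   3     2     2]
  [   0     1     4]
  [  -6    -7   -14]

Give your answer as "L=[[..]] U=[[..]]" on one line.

  R1 -= 0·R0 → [0,1,4]
  R2 -= -2·R0 → [0,-3,-10]
  R2 -= -3·R1 → [0,0,2]

L=[[1,0,0],[0,1,0],[-2,-3,1]] U=[[3,2,2],[0,1,4],[0,0,2]]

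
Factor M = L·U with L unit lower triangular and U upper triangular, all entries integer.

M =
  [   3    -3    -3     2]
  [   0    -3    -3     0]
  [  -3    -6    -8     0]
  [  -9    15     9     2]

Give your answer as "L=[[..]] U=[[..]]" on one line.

  r1 -= 0·r0 → [0,-3,-3,0]
  r2 -= -1·r0 → [0,-9,-11,2]
  r3 -= -3·r0 → [0,6,0,8]
  r2 -= 3·r1 → [0,0,-2,2]
  r3 -= -2·r1 → [0,0,-6,8]
  r3 -= 3·r2 → [0,0,0,2]

L=[[1,0,0,0],[0,1,0,0],[-1,3,1,0],[-3,-2,3,1]] U=[[3,-3,-3,2],[0,-3,-3,0],[0,0,-2,2],[0,0,0,2]]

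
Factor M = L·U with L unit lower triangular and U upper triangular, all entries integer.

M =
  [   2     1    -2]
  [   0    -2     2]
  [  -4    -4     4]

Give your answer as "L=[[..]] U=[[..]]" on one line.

  row1 -= 0·row0 → [0,-2,2]
  row2 -= -2·row0 → [0,-2,0]
  row2 -= 1·row1 → [0,0,-2]

L=[[1,0,0],[0,1,0],[-2,1,1]] U=[[2,1,-2],[0,-2,2],[0,0,-2]]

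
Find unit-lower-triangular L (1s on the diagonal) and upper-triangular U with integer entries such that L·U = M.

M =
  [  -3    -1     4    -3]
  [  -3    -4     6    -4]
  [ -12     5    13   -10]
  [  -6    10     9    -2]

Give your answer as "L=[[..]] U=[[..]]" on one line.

L=[[1,0,0,0],[1,1,0,0],[4,-3,1,0],[2,-4,3,1]] U=[[-3,-1,4,-3],[0,-3,2,-1],[0,0,3,-1],[0,0,0,3]]

  r1 -= 1·r0 → [0,-3,2,-1]
  r2 -= 4·r0 → [0,9,-3,2]
  r3 -= 2·r0 → [0,12,1,4]
  r2 -= -3·r1 → [0,0,3,-1]
  r3 -= -4·r1 → [0,0,9,0]
  r3 -= 3·r2 → [0,0,0,3]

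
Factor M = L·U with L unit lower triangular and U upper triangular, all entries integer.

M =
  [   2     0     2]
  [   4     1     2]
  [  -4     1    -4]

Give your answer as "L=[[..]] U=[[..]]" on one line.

  r1 -= 2·r0 → [0,1,-2]
  r2 -= -2·r0 → [0,1,0]
  r2 -= 1·r1 → [0,0,2]

L=[[1,0,0],[2,1,0],[-2,1,1]] U=[[2,0,2],[0,1,-2],[0,0,2]]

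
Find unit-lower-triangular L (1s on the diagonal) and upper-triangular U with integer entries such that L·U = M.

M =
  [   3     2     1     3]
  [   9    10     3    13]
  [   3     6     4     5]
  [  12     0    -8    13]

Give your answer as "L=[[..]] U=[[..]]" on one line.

L=[[1,0,0,0],[3,1,0,0],[1,1,1,0],[4,-2,-4,1]] U=[[3,2,1,3],[0,4,0,4],[0,0,3,-2],[0,0,0,1]]

  R1 -= 3·R0 → [0,4,0,4]
  R2 -= 1·R0 → [0,4,3,2]
  R3 -= 4·R0 → [0,-8,-12,1]
  R2 -= 1·R1 → [0,0,3,-2]
  R3 -= -2·R1 → [0,0,-12,9]
  R3 -= -4·R2 → [0,0,0,1]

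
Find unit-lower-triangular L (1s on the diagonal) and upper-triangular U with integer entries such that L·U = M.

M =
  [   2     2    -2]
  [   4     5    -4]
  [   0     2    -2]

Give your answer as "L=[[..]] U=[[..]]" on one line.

L=[[1,0,0],[2,1,0],[0,2,1]] U=[[2,2,-2],[0,1,0],[0,0,-2]]

  row1 -= 2·row0 → [0,1,0]
  row2 -= 0·row0 → [0,2,-2]
  row2 -= 2·row1 → [0,0,-2]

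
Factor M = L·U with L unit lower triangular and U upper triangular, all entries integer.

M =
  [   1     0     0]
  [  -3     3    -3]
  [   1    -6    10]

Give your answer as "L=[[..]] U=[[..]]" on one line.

  r1 -= -3·r0 → [0,3,-3]
  r2 -= 1·r0 → [0,-6,10]
  r2 -= -2·r1 → [0,0,4]

L=[[1,0,0],[-3,1,0],[1,-2,1]] U=[[1,0,0],[0,3,-3],[0,0,4]]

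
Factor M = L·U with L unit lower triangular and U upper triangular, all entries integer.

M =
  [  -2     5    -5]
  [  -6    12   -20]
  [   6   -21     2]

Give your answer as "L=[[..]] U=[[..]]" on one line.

  row1 -= 3·row0 → [0,-3,-5]
  row2 -= -3·row0 → [0,-6,-13]
  row2 -= 2·row1 → [0,0,-3]

L=[[1,0,0],[3,1,0],[-3,2,1]] U=[[-2,5,-5],[0,-3,-5],[0,0,-3]]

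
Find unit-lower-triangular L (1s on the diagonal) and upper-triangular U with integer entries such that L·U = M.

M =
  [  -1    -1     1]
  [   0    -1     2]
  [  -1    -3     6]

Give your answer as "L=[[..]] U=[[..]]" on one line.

  R1 -= 0·R0 → [0,-1,2]
  R2 -= 1·R0 → [0,-2,5]
  R2 -= 2·R1 → [0,0,1]

L=[[1,0,0],[0,1,0],[1,2,1]] U=[[-1,-1,1],[0,-1,2],[0,0,1]]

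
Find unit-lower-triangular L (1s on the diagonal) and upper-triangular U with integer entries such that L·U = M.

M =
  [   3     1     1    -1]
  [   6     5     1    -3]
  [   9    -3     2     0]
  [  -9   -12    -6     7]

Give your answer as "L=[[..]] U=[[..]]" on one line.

L=[[1,0,0,0],[2,1,0,0],[3,-2,1,0],[-3,-3,2,1]] U=[[3,1,1,-1],[0,3,-1,-1],[0,0,-3,1],[0,0,0,-1]]

  r1 -= 2·r0 → [0,3,-1,-1]
  r2 -= 3·r0 → [0,-6,-1,3]
  r3 -= -3·r0 → [0,-9,-3,4]
  r2 -= -2·r1 → [0,0,-3,1]
  r3 -= -3·r1 → [0,0,-6,1]
  r3 -= 2·r2 → [0,0,0,-1]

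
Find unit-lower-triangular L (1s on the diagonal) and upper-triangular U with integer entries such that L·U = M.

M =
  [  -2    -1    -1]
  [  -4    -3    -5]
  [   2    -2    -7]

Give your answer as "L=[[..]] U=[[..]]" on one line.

  row1 -= 2·row0 → [0,-1,-3]
  row2 -= -1·row0 → [0,-3,-8]
  row2 -= 3·row1 → [0,0,1]

L=[[1,0,0],[2,1,0],[-1,3,1]] U=[[-2,-1,-1],[0,-1,-3],[0,0,1]]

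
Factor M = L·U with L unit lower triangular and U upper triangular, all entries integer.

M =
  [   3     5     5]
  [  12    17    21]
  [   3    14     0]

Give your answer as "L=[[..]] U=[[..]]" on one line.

L=[[1,0,0],[4,1,0],[1,-3,1]] U=[[3,5,5],[0,-3,1],[0,0,-2]]

  r1 -= 4·r0 → [0,-3,1]
  r2 -= 1·r0 → [0,9,-5]
  r2 -= -3·r1 → [0,0,-2]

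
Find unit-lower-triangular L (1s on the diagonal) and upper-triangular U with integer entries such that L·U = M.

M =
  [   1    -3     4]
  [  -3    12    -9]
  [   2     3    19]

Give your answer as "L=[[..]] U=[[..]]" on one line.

L=[[1,0,0],[-3,1,0],[2,3,1]] U=[[1,-3,4],[0,3,3],[0,0,2]]

  row1 -= -3·row0 → [0,3,3]
  row2 -= 2·row0 → [0,9,11]
  row2 -= 3·row1 → [0,0,2]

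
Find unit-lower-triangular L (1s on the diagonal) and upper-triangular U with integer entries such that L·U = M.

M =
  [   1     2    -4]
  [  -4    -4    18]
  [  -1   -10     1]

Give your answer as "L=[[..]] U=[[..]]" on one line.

L=[[1,0,0],[-4,1,0],[-1,-2,1]] U=[[1,2,-4],[0,4,2],[0,0,1]]

  r1 -= -4·r0 → [0,4,2]
  r2 -= -1·r0 → [0,-8,-3]
  r2 -= -2·r1 → [0,0,1]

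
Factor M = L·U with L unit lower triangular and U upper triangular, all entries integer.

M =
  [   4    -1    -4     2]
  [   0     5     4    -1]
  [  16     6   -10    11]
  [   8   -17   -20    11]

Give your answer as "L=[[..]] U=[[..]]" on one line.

  R1 -= 0·R0 → [0,5,4,-1]
  R2 -= 4·R0 → [0,10,6,3]
  R3 -= 2·R0 → [0,-15,-12,7]
  R2 -= 2·R1 → [0,0,-2,5]
  R3 -= -3·R1 → [0,0,0,4]
  R3 -= 0·R2 → [0,0,0,4]

L=[[1,0,0,0],[0,1,0,0],[4,2,1,0],[2,-3,0,1]] U=[[4,-1,-4,2],[0,5,4,-1],[0,0,-2,5],[0,0,0,4]]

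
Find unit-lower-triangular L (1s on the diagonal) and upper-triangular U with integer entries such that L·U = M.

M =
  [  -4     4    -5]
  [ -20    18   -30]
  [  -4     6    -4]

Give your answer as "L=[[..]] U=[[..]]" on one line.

  R1 -= 5·R0 → [0,-2,-5]
  R2 -= 1·R0 → [0,2,1]
  R2 -= -1·R1 → [0,0,-4]

L=[[1,0,0],[5,1,0],[1,-1,1]] U=[[-4,4,-5],[0,-2,-5],[0,0,-4]]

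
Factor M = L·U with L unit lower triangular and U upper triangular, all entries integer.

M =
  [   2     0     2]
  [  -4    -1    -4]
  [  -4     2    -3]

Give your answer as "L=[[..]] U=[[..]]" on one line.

L=[[1,0,0],[-2,1,0],[-2,-2,1]] U=[[2,0,2],[0,-1,0],[0,0,1]]

  R1 -= -2·R0 → [0,-1,0]
  R2 -= -2·R0 → [0,2,1]
  R2 -= -2·R1 → [0,0,1]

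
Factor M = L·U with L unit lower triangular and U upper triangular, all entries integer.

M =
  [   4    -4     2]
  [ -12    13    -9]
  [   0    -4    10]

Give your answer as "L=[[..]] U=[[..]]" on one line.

  R1 -= -3·R0 → [0,1,-3]
  R2 -= 0·R0 → [0,-4,10]
  R2 -= -4·R1 → [0,0,-2]

L=[[1,0,0],[-3,1,0],[0,-4,1]] U=[[4,-4,2],[0,1,-3],[0,0,-2]]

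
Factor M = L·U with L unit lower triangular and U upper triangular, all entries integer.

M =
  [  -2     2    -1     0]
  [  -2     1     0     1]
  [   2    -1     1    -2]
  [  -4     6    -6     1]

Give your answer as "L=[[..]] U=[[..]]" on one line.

L=[[1,0,0,0],[1,1,0,0],[-1,-1,1,0],[2,-2,-2,1]] U=[[-2,2,-1,0],[0,-1,1,1],[0,0,1,-1],[0,0,0,1]]

  R1 -= 1·R0 → [0,-1,1,1]
  R2 -= -1·R0 → [0,1,0,-2]
  R3 -= 2·R0 → [0,2,-4,1]
  R2 -= -1·R1 → [0,0,1,-1]
  R3 -= -2·R1 → [0,0,-2,3]
  R3 -= -2·R2 → [0,0,0,1]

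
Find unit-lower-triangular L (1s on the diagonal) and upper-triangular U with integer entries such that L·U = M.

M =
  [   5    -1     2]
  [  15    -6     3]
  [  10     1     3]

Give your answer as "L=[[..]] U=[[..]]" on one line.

L=[[1,0,0],[3,1,0],[2,-1,1]] U=[[5,-1,2],[0,-3,-3],[0,0,-4]]

  r1 -= 3·r0 → [0,-3,-3]
  r2 -= 2·r0 → [0,3,-1]
  r2 -= -1·r1 → [0,0,-4]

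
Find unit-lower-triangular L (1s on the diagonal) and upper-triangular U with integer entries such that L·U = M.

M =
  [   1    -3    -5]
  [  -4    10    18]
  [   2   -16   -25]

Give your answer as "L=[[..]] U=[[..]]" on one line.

  r1 -= -4·r0 → [0,-2,-2]
  r2 -= 2·r0 → [0,-10,-15]
  r2 -= 5·r1 → [0,0,-5]

L=[[1,0,0],[-4,1,0],[2,5,1]] U=[[1,-3,-5],[0,-2,-2],[0,0,-5]]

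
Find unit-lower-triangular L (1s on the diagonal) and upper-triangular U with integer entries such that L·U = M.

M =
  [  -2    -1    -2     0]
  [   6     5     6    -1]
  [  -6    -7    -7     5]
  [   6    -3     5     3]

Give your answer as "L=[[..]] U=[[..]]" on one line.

  R1 -= -3·R0 → [0,2,0,-1]
  R2 -= 3·R0 → [0,-4,-1,5]
  R3 -= -3·R0 → [0,-6,-1,3]
  R2 -= -2·R1 → [0,0,-1,3]
  R3 -= -3·R1 → [0,0,-1,0]
  R3 -= 1·R2 → [0,0,0,-3]

L=[[1,0,0,0],[-3,1,0,0],[3,-2,1,0],[-3,-3,1,1]] U=[[-2,-1,-2,0],[0,2,0,-1],[0,0,-1,3],[0,0,0,-3]]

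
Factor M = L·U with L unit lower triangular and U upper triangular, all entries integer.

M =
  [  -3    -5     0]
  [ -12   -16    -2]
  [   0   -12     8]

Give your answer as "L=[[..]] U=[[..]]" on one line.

L=[[1,0,0],[4,1,0],[0,-3,1]] U=[[-3,-5,0],[0,4,-2],[0,0,2]]

  R1 -= 4·R0 → [0,4,-2]
  R2 -= 0·R0 → [0,-12,8]
  R2 -= -3·R1 → [0,0,2]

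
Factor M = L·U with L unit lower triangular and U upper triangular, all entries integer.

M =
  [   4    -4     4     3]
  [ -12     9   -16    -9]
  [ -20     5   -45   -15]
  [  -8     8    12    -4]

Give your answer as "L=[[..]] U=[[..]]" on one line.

L=[[1,0,0,0],[-3,1,0,0],[-5,5,1,0],[-2,0,-4,1]] U=[[4,-4,4,3],[0,-3,-4,0],[0,0,-5,0],[0,0,0,2]]

  row1 -= -3·row0 → [0,-3,-4,0]
  row2 -= -5·row0 → [0,-15,-25,0]
  row3 -= -2·row0 → [0,0,20,2]
  row2 -= 5·row1 → [0,0,-5,0]
  row3 -= 0·row1 → [0,0,20,2]
  row3 -= -4·row2 → [0,0,0,2]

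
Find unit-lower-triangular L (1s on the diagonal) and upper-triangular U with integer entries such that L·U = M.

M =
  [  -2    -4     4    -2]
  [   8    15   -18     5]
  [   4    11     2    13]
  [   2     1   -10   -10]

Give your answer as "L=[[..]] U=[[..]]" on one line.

  row1 -= -4·row0 → [0,-1,-2,-3]
  row2 -= -2·row0 → [0,3,10,9]
  row3 -= -1·row0 → [0,-3,-6,-12]
  row2 -= -3·row1 → [0,0,4,0]
  row3 -= 3·row1 → [0,0,0,-3]
  row3 -= 0·row2 → [0,0,0,-3]

L=[[1,0,0,0],[-4,1,0,0],[-2,-3,1,0],[-1,3,0,1]] U=[[-2,-4,4,-2],[0,-1,-2,-3],[0,0,4,0],[0,0,0,-3]]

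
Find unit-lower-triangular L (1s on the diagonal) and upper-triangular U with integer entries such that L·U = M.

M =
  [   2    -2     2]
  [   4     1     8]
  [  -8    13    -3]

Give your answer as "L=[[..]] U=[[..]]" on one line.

L=[[1,0,0],[2,1,0],[-4,1,1]] U=[[2,-2,2],[0,5,4],[0,0,1]]

  R1 -= 2·R0 → [0,5,4]
  R2 -= -4·R0 → [0,5,5]
  R2 -= 1·R1 → [0,0,1]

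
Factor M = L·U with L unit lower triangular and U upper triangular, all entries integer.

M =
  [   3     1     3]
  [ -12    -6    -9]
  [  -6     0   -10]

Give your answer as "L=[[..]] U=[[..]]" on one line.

L=[[1,0,0],[-4,1,0],[-2,-1,1]] U=[[3,1,3],[0,-2,3],[0,0,-1]]

  r1 -= -4·r0 → [0,-2,3]
  r2 -= -2·r0 → [0,2,-4]
  r2 -= -1·r1 → [0,0,-1]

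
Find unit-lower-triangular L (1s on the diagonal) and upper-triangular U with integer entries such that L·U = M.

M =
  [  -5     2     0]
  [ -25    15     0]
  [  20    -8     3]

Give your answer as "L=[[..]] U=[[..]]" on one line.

L=[[1,0,0],[5,1,0],[-4,0,1]] U=[[-5,2,0],[0,5,0],[0,0,3]]

  r1 -= 5·r0 → [0,5,0]
  r2 -= -4·r0 → [0,0,3]
  r2 -= 0·r1 → [0,0,3]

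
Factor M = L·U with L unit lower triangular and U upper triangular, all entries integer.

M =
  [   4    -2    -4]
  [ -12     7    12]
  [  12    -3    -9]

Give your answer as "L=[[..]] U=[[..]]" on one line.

L=[[1,0,0],[-3,1,0],[3,3,1]] U=[[4,-2,-4],[0,1,0],[0,0,3]]

  R1 -= -3·R0 → [0,1,0]
  R2 -= 3·R0 → [0,3,3]
  R2 -= 3·R1 → [0,0,3]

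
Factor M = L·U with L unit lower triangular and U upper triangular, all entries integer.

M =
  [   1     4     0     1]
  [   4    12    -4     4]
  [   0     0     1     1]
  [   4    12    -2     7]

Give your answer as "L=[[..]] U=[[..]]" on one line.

  R1 -= 4·R0 → [0,-4,-4,0]
  R2 -= 0·R0 → [0,0,1,1]
  R3 -= 4·R0 → [0,-4,-2,3]
  R2 -= 0·R1 → [0,0,1,1]
  R3 -= 1·R1 → [0,0,2,3]
  R3 -= 2·R2 → [0,0,0,1]

L=[[1,0,0,0],[4,1,0,0],[0,0,1,0],[4,1,2,1]] U=[[1,4,0,1],[0,-4,-4,0],[0,0,1,1],[0,0,0,1]]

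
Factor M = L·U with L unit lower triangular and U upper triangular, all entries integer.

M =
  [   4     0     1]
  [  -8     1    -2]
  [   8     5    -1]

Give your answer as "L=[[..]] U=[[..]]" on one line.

L=[[1,0,0],[-2,1,0],[2,5,1]] U=[[4,0,1],[0,1,0],[0,0,-3]]

  R1 -= -2·R0 → [0,1,0]
  R2 -= 2·R0 → [0,5,-3]
  R2 -= 5·R1 → [0,0,-3]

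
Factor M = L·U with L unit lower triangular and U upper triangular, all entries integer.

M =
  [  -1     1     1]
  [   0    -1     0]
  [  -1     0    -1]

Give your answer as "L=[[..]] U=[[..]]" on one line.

L=[[1,0,0],[0,1,0],[1,1,1]] U=[[-1,1,1],[0,-1,0],[0,0,-2]]

  R1 -= 0·R0 → [0,-1,0]
  R2 -= 1·R0 → [0,-1,-2]
  R2 -= 1·R1 → [0,0,-2]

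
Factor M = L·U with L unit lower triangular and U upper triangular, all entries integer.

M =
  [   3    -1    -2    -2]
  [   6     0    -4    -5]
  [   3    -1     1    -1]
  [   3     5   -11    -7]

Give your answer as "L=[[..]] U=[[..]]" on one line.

  R1 -= 2·R0 → [0,2,0,-1]
  R2 -= 1·R0 → [0,0,3,1]
  R3 -= 1·R0 → [0,6,-9,-5]
  R2 -= 0·R1 → [0,0,3,1]
  R3 -= 3·R1 → [0,0,-9,-2]
  R3 -= -3·R2 → [0,0,0,1]

L=[[1,0,0,0],[2,1,0,0],[1,0,1,0],[1,3,-3,1]] U=[[3,-1,-2,-2],[0,2,0,-1],[0,0,3,1],[0,0,0,1]]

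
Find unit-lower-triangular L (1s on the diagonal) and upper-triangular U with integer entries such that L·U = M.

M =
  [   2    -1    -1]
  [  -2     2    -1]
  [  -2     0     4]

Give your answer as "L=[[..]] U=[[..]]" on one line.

L=[[1,0,0],[-1,1,0],[-1,-1,1]] U=[[2,-1,-1],[0,1,-2],[0,0,1]]

  r1 -= -1·r0 → [0,1,-2]
  r2 -= -1·r0 → [0,-1,3]
  r2 -= -1·r1 → [0,0,1]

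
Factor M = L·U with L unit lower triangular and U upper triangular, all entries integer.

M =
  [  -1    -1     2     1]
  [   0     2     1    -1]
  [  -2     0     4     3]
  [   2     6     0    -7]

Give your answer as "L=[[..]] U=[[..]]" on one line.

L=[[1,0,0,0],[0,1,0,0],[2,1,1,0],[-2,2,-2,1]] U=[[-1,-1,2,1],[0,2,1,-1],[0,0,-1,2],[0,0,0,1]]

  row1 -= 0·row0 → [0,2,1,-1]
  row2 -= 2·row0 → [0,2,0,1]
  row3 -= -2·row0 → [0,4,4,-5]
  row2 -= 1·row1 → [0,0,-1,2]
  row3 -= 2·row1 → [0,0,2,-3]
  row3 -= -2·row2 → [0,0,0,1]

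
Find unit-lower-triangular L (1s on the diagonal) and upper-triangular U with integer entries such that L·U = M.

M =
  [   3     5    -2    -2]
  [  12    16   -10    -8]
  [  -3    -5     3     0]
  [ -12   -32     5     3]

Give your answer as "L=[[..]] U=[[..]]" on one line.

  R1 -= 4·R0 → [0,-4,-2,0]
  R2 -= -1·R0 → [0,0,1,-2]
  R3 -= -4·R0 → [0,-12,-3,-5]
  R2 -= 0·R1 → [0,0,1,-2]
  R3 -= 3·R1 → [0,0,3,-5]
  R3 -= 3·R2 → [0,0,0,1]

L=[[1,0,0,0],[4,1,0,0],[-1,0,1,0],[-4,3,3,1]] U=[[3,5,-2,-2],[0,-4,-2,0],[0,0,1,-2],[0,0,0,1]]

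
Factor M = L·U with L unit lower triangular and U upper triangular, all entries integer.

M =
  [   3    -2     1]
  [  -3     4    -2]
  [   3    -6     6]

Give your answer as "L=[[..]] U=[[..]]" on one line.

  row1 -= -1·row0 → [0,2,-1]
  row2 -= 1·row0 → [0,-4,5]
  row2 -= -2·row1 → [0,0,3]

L=[[1,0,0],[-1,1,0],[1,-2,1]] U=[[3,-2,1],[0,2,-1],[0,0,3]]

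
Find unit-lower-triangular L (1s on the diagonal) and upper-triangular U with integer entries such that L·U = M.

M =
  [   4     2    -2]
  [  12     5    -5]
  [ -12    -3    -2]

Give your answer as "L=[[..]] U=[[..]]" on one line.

  R1 -= 3·R0 → [0,-1,1]
  R2 -= -3·R0 → [0,3,-8]
  R2 -= -3·R1 → [0,0,-5]

L=[[1,0,0],[3,1,0],[-3,-3,1]] U=[[4,2,-2],[0,-1,1],[0,0,-5]]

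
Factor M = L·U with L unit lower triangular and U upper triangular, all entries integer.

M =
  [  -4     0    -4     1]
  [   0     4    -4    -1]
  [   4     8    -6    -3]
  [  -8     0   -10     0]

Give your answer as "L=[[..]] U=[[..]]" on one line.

L=[[1,0,0,0],[0,1,0,0],[-1,2,1,0],[2,0,1,1]] U=[[-4,0,-4,1],[0,4,-4,-1],[0,0,-2,0],[0,0,0,-2]]

  R1 -= 0·R0 → [0,4,-4,-1]
  R2 -= -1·R0 → [0,8,-10,-2]
  R3 -= 2·R0 → [0,0,-2,-2]
  R2 -= 2·R1 → [0,0,-2,0]
  R3 -= 0·R1 → [0,0,-2,-2]
  R3 -= 1·R2 → [0,0,0,-2]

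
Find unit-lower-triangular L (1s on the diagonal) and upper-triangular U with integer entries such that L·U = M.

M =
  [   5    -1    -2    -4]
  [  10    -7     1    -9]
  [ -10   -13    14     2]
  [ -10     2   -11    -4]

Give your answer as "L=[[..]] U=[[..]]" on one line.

L=[[1,0,0,0],[2,1,0,0],[-2,3,1,0],[-2,0,3,1]] U=[[5,-1,-2,-4],[0,-5,5,-1],[0,0,-5,-3],[0,0,0,-3]]

  r1 -= 2·r0 → [0,-5,5,-1]
  r2 -= -2·r0 → [0,-15,10,-6]
  r3 -= -2·r0 → [0,0,-15,-12]
  r2 -= 3·r1 → [0,0,-5,-3]
  r3 -= 0·r1 → [0,0,-15,-12]
  r3 -= 3·r2 → [0,0,0,-3]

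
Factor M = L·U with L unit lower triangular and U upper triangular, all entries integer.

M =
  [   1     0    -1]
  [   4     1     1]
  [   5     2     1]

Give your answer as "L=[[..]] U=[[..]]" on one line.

L=[[1,0,0],[4,1,0],[5,2,1]] U=[[1,0,-1],[0,1,5],[0,0,-4]]

  r1 -= 4·r0 → [0,1,5]
  r2 -= 5·r0 → [0,2,6]
  r2 -= 2·r1 → [0,0,-4]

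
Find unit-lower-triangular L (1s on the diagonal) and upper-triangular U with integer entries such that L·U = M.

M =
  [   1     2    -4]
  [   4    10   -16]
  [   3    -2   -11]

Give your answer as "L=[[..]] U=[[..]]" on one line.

  R1 -= 4·R0 → [0,2,0]
  R2 -= 3·R0 → [0,-8,1]
  R2 -= -4·R1 → [0,0,1]

L=[[1,0,0],[4,1,0],[3,-4,1]] U=[[1,2,-4],[0,2,0],[0,0,1]]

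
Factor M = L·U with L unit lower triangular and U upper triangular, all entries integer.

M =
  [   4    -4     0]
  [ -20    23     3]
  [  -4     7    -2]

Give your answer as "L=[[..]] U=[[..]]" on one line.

  R1 -= -5·R0 → [0,3,3]
  R2 -= -1·R0 → [0,3,-2]
  R2 -= 1·R1 → [0,0,-5]

L=[[1,0,0],[-5,1,0],[-1,1,1]] U=[[4,-4,0],[0,3,3],[0,0,-5]]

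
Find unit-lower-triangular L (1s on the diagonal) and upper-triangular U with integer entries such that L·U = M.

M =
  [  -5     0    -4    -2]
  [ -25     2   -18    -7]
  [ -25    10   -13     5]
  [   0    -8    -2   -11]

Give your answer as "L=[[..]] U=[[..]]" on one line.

L=[[1,0,0,0],[5,1,0,0],[5,5,1,0],[0,-4,-2,1]] U=[[-5,0,-4,-2],[0,2,2,3],[0,0,-3,0],[0,0,0,1]]

  row1 -= 5·row0 → [0,2,2,3]
  row2 -= 5·row0 → [0,10,7,15]
  row3 -= 0·row0 → [0,-8,-2,-11]
  row2 -= 5·row1 → [0,0,-3,0]
  row3 -= -4·row1 → [0,0,6,1]
  row3 -= -2·row2 → [0,0,0,1]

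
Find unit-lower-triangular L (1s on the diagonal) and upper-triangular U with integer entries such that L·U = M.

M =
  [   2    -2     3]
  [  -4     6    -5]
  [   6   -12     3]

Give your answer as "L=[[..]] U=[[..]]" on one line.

  r1 -= -2·r0 → [0,2,1]
  r2 -= 3·r0 → [0,-6,-6]
  r2 -= -3·r1 → [0,0,-3]

L=[[1,0,0],[-2,1,0],[3,-3,1]] U=[[2,-2,3],[0,2,1],[0,0,-3]]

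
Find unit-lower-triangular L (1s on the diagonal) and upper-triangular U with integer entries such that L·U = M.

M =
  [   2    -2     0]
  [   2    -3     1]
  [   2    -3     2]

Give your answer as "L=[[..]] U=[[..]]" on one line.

L=[[1,0,0],[1,1,0],[1,1,1]] U=[[2,-2,0],[0,-1,1],[0,0,1]]

  R1 -= 1·R0 → [0,-1,1]
  R2 -= 1·R0 → [0,-1,2]
  R2 -= 1·R1 → [0,0,1]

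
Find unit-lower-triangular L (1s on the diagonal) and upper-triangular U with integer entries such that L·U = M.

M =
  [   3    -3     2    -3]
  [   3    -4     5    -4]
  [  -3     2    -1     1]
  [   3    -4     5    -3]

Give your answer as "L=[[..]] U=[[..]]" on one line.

L=[[1,0,0,0],[1,1,0,0],[-1,1,1,0],[1,1,0,1]] U=[[3,-3,2,-3],[0,-1,3,-1],[0,0,-2,-1],[0,0,0,1]]

  r1 -= 1·r0 → [0,-1,3,-1]
  r2 -= -1·r0 → [0,-1,1,-2]
  r3 -= 1·r0 → [0,-1,3,0]
  r2 -= 1·r1 → [0,0,-2,-1]
  r3 -= 1·r1 → [0,0,0,1]
  r3 -= 0·r2 → [0,0,0,1]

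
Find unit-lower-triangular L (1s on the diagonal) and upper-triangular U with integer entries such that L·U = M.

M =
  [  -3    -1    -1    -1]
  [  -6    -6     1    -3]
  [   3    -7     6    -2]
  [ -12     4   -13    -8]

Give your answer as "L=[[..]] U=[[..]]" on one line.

  r1 -= 2·r0 → [0,-4,3,-1]
  r2 -= -1·r0 → [0,-8,5,-3]
  r3 -= 4·r0 → [0,8,-9,-4]
  r2 -= 2·r1 → [0,0,-1,-1]
  r3 -= -2·r1 → [0,0,-3,-6]
  r3 -= 3·r2 → [0,0,0,-3]

L=[[1,0,0,0],[2,1,0,0],[-1,2,1,0],[4,-2,3,1]] U=[[-3,-1,-1,-1],[0,-4,3,-1],[0,0,-1,-1],[0,0,0,-3]]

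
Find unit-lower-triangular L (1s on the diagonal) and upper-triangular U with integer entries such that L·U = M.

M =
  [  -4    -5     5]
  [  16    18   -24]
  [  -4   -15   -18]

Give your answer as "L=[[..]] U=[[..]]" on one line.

  R1 -= -4·R0 → [0,-2,-4]
  R2 -= 1·R0 → [0,-10,-23]
  R2 -= 5·R1 → [0,0,-3]

L=[[1,0,0],[-4,1,0],[1,5,1]] U=[[-4,-5,5],[0,-2,-4],[0,0,-3]]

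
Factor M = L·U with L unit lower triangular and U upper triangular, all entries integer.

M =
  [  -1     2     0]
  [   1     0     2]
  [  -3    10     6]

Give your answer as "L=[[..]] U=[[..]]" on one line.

L=[[1,0,0],[-1,1,0],[3,2,1]] U=[[-1,2,0],[0,2,2],[0,0,2]]

  r1 -= -1·r0 → [0,2,2]
  r2 -= 3·r0 → [0,4,6]
  r2 -= 2·r1 → [0,0,2]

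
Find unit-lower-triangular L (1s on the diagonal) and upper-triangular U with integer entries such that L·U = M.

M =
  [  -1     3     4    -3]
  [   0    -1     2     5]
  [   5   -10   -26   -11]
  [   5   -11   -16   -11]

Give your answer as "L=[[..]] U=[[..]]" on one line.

  r1 -= 0·r0 → [0,-1,2,5]
  r2 -= -5·r0 → [0,5,-6,-26]
  r3 -= -5·r0 → [0,4,4,-26]
  r2 -= -5·r1 → [0,0,4,-1]
  r3 -= -4·r1 → [0,0,12,-6]
  r3 -= 3·r2 → [0,0,0,-3]

L=[[1,0,0,0],[0,1,0,0],[-5,-5,1,0],[-5,-4,3,1]] U=[[-1,3,4,-3],[0,-1,2,5],[0,0,4,-1],[0,0,0,-3]]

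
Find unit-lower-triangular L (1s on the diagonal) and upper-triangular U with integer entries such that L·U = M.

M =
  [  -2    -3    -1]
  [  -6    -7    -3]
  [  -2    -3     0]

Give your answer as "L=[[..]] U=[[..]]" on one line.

L=[[1,0,0],[3,1,0],[1,0,1]] U=[[-2,-3,-1],[0,2,0],[0,0,1]]

  row1 -= 3·row0 → [0,2,0]
  row2 -= 1·row0 → [0,0,1]
  row2 -= 0·row1 → [0,0,1]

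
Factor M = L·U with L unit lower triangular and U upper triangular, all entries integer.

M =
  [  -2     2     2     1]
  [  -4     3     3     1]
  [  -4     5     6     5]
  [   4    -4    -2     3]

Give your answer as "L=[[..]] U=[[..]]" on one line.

  r1 -= 2·r0 → [0,-1,-1,-1]
  r2 -= 2·r0 → [0,1,2,3]
  r3 -= -2·r0 → [0,0,2,5]
  r2 -= -1·r1 → [0,0,1,2]
  r3 -= 0·r1 → [0,0,2,5]
  r3 -= 2·r2 → [0,0,0,1]

L=[[1,0,0,0],[2,1,0,0],[2,-1,1,0],[-2,0,2,1]] U=[[-2,2,2,1],[0,-1,-1,-1],[0,0,1,2],[0,0,0,1]]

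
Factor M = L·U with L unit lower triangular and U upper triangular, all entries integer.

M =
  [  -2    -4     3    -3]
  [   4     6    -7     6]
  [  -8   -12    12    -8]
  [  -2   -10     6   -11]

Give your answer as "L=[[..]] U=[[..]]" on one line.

L=[[1,0,0,0],[-2,1,0,0],[4,-2,1,0],[1,3,-3,1]] U=[[-2,-4,3,-3],[0,-2,-1,0],[0,0,-2,4],[0,0,0,4]]

  R1 -= -2·R0 → [0,-2,-1,0]
  R2 -= 4·R0 → [0,4,0,4]
  R3 -= 1·R0 → [0,-6,3,-8]
  R2 -= -2·R1 → [0,0,-2,4]
  R3 -= 3·R1 → [0,0,6,-8]
  R3 -= -3·R2 → [0,0,0,4]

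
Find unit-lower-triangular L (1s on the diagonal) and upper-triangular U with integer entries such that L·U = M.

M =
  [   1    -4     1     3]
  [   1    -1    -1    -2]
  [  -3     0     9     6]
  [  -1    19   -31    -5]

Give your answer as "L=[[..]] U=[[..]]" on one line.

  r1 -= 1·r0 → [0,3,-2,-5]
  r2 -= -3·r0 → [0,-12,12,15]
  r3 -= -1·r0 → [0,15,-30,-2]
  r2 -= -4·r1 → [0,0,4,-5]
  r3 -= 5·r1 → [0,0,-20,23]
  r3 -= -5·r2 → [0,0,0,-2]

L=[[1,0,0,0],[1,1,0,0],[-3,-4,1,0],[-1,5,-5,1]] U=[[1,-4,1,3],[0,3,-2,-5],[0,0,4,-5],[0,0,0,-2]]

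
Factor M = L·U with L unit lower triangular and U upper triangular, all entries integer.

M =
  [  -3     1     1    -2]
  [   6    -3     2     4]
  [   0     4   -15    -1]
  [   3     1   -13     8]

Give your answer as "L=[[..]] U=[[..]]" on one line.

L=[[1,0,0,0],[-2,1,0,0],[0,-4,1,0],[-1,-2,-4,1]] U=[[-3,1,1,-2],[0,-1,4,0],[0,0,1,-1],[0,0,0,2]]

  row1 -= -2·row0 → [0,-1,4,0]
  row2 -= 0·row0 → [0,4,-15,-1]
  row3 -= -1·row0 → [0,2,-12,6]
  row2 -= -4·row1 → [0,0,1,-1]
  row3 -= -2·row1 → [0,0,-4,6]
  row3 -= -4·row2 → [0,0,0,2]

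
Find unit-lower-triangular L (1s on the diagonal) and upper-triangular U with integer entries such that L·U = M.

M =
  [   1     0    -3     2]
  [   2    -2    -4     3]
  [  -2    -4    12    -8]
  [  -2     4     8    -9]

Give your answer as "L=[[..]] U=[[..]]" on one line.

L=[[1,0,0,0],[2,1,0,0],[-2,2,1,0],[-2,-2,3,1]] U=[[1,0,-3,2],[0,-2,2,-1],[0,0,2,-2],[0,0,0,-1]]

  R1 -= 2·R0 → [0,-2,2,-1]
  R2 -= -2·R0 → [0,-4,6,-4]
  R3 -= -2·R0 → [0,4,2,-5]
  R2 -= 2·R1 → [0,0,2,-2]
  R3 -= -2·R1 → [0,0,6,-7]
  R3 -= 3·R2 → [0,0,0,-1]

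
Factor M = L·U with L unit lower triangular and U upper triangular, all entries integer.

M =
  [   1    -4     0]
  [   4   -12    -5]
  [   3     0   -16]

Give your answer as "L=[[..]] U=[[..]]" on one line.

L=[[1,0,0],[4,1,0],[3,3,1]] U=[[1,-4,0],[0,4,-5],[0,0,-1]]

  row1 -= 4·row0 → [0,4,-5]
  row2 -= 3·row0 → [0,12,-16]
  row2 -= 3·row1 → [0,0,-1]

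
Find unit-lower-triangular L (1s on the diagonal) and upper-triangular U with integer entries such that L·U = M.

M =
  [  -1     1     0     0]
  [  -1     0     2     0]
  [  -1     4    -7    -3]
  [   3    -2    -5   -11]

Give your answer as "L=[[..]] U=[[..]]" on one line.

  r1 -= 1·r0 → [0,-1,2,0]
  r2 -= 1·r0 → [0,3,-7,-3]
  r3 -= -3·r0 → [0,1,-5,-11]
  r2 -= -3·r1 → [0,0,-1,-3]
  r3 -= -1·r1 → [0,0,-3,-11]
  r3 -= 3·r2 → [0,0,0,-2]

L=[[1,0,0,0],[1,1,0,0],[1,-3,1,0],[-3,-1,3,1]] U=[[-1,1,0,0],[0,-1,2,0],[0,0,-1,-3],[0,0,0,-2]]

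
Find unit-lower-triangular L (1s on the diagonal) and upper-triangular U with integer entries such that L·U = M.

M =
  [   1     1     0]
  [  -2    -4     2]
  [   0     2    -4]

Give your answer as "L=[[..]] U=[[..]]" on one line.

L=[[1,0,0],[-2,1,0],[0,-1,1]] U=[[1,1,0],[0,-2,2],[0,0,-2]]

  R1 -= -2·R0 → [0,-2,2]
  R2 -= 0·R0 → [0,2,-4]
  R2 -= -1·R1 → [0,0,-2]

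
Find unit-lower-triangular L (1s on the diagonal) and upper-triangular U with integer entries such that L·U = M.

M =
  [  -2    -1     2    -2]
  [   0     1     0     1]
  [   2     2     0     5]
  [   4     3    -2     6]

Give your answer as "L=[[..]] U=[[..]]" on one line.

  R1 -= 0·R0 → [0,1,0,1]
  R2 -= -1·R0 → [0,1,2,3]
  R3 -= -2·R0 → [0,1,2,2]
  R2 -= 1·R1 → [0,0,2,2]
  R3 -= 1·R1 → [0,0,2,1]
  R3 -= 1·R2 → [0,0,0,-1]

L=[[1,0,0,0],[0,1,0,0],[-1,1,1,0],[-2,1,1,1]] U=[[-2,-1,2,-2],[0,1,0,1],[0,0,2,2],[0,0,0,-1]]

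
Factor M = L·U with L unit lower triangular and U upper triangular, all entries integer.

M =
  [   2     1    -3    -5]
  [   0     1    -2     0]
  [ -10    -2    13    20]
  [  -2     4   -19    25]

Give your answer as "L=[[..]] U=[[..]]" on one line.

L=[[1,0,0,0],[0,1,0,0],[-5,3,1,0],[-1,5,-3,1]] U=[[2,1,-3,-5],[0,1,-2,0],[0,0,4,-5],[0,0,0,5]]

  row1 -= 0·row0 → [0,1,-2,0]
  row2 -= -5·row0 → [0,3,-2,-5]
  row3 -= -1·row0 → [0,5,-22,20]
  row2 -= 3·row1 → [0,0,4,-5]
  row3 -= 5·row1 → [0,0,-12,20]
  row3 -= -3·row2 → [0,0,0,5]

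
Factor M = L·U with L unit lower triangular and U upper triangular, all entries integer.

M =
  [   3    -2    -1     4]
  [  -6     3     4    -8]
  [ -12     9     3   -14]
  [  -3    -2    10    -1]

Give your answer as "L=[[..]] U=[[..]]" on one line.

  row1 -= -2·row0 → [0,-1,2,0]
  row2 -= -4·row0 → [0,1,-1,2]
  row3 -= -1·row0 → [0,-4,9,3]
  row2 -= -1·row1 → [0,0,1,2]
  row3 -= 4·row1 → [0,0,1,3]
  row3 -= 1·row2 → [0,0,0,1]

L=[[1,0,0,0],[-2,1,0,0],[-4,-1,1,0],[-1,4,1,1]] U=[[3,-2,-1,4],[0,-1,2,0],[0,0,1,2],[0,0,0,1]]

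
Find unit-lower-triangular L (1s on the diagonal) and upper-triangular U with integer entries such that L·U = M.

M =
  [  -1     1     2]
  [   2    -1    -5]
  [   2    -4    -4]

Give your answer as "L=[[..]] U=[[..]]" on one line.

  row1 -= -2·row0 → [0,1,-1]
  row2 -= -2·row0 → [0,-2,0]
  row2 -= -2·row1 → [0,0,-2]

L=[[1,0,0],[-2,1,0],[-2,-2,1]] U=[[-1,1,2],[0,1,-1],[0,0,-2]]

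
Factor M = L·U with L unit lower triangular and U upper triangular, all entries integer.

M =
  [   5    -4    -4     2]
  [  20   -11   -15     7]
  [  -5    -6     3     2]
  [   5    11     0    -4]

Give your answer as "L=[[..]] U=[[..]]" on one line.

L=[[1,0,0,0],[4,1,0,0],[-1,-2,1,0],[1,3,1,1]] U=[[5,-4,-4,2],[0,5,1,-1],[0,0,1,2],[0,0,0,-5]]

  R1 -= 4·R0 → [0,5,1,-1]
  R2 -= -1·R0 → [0,-10,-1,4]
  R3 -= 1·R0 → [0,15,4,-6]
  R2 -= -2·R1 → [0,0,1,2]
  R3 -= 3·R1 → [0,0,1,-3]
  R3 -= 1·R2 → [0,0,0,-5]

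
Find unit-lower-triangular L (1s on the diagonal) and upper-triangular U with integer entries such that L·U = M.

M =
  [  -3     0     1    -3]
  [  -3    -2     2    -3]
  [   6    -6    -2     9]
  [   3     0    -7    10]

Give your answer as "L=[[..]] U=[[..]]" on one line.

  row1 -= 1·row0 → [0,-2,1,0]
  row2 -= -2·row0 → [0,-6,0,3]
  row3 -= -1·row0 → [0,0,-6,7]
  row2 -= 3·row1 → [0,0,-3,3]
  row3 -= 0·row1 → [0,0,-6,7]
  row3 -= 2·row2 → [0,0,0,1]

L=[[1,0,0,0],[1,1,0,0],[-2,3,1,0],[-1,0,2,1]] U=[[-3,0,1,-3],[0,-2,1,0],[0,0,-3,3],[0,0,0,1]]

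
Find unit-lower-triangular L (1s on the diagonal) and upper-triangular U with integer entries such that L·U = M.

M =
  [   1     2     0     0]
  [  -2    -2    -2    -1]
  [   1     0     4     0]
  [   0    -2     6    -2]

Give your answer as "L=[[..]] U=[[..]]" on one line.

L=[[1,0,0,0],[-2,1,0,0],[1,-1,1,0],[0,-1,2,1]] U=[[1,2,0,0],[0,2,-2,-1],[0,0,2,-1],[0,0,0,-1]]

  r1 -= -2·r0 → [0,2,-2,-1]
  r2 -= 1·r0 → [0,-2,4,0]
  r3 -= 0·r0 → [0,-2,6,-2]
  r2 -= -1·r1 → [0,0,2,-1]
  r3 -= -1·r1 → [0,0,4,-3]
  r3 -= 2·r2 → [0,0,0,-1]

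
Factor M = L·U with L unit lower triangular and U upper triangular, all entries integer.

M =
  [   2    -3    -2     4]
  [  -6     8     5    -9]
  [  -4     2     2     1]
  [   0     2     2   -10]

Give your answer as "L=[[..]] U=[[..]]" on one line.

L=[[1,0,0,0],[-3,1,0,0],[-2,4,1,0],[0,-2,0,1]] U=[[2,-3,-2,4],[0,-1,-1,3],[0,0,2,-3],[0,0,0,-4]]

  row1 -= -3·row0 → [0,-1,-1,3]
  row2 -= -2·row0 → [0,-4,-2,9]
  row3 -= 0·row0 → [0,2,2,-10]
  row2 -= 4·row1 → [0,0,2,-3]
  row3 -= -2·row1 → [0,0,0,-4]
  row3 -= 0·row2 → [0,0,0,-4]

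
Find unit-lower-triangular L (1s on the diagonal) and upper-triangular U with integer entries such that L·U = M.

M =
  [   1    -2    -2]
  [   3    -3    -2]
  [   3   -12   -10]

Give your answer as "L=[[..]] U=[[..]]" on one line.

  row1 -= 3·row0 → [0,3,4]
  row2 -= 3·row0 → [0,-6,-4]
  row2 -= -2·row1 → [0,0,4]

L=[[1,0,0],[3,1,0],[3,-2,1]] U=[[1,-2,-2],[0,3,4],[0,0,4]]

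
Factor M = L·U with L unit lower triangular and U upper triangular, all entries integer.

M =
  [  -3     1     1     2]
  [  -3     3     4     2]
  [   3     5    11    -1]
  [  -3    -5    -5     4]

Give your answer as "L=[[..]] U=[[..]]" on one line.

  r1 -= 1·r0 → [0,2,3,0]
  r2 -= -1·r0 → [0,6,12,1]
  r3 -= 1·r0 → [0,-6,-6,2]
  r2 -= 3·r1 → [0,0,3,1]
  r3 -= -3·r1 → [0,0,3,2]
  r3 -= 1·r2 → [0,0,0,1]

L=[[1,0,0,0],[1,1,0,0],[-1,3,1,0],[1,-3,1,1]] U=[[-3,1,1,2],[0,2,3,0],[0,0,3,1],[0,0,0,1]]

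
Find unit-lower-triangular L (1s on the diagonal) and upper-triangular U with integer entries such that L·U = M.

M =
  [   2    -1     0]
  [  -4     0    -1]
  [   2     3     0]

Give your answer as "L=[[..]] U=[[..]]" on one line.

L=[[1,0,0],[-2,1,0],[1,-2,1]] U=[[2,-1,0],[0,-2,-1],[0,0,-2]]

  r1 -= -2·r0 → [0,-2,-1]
  r2 -= 1·r0 → [0,4,0]
  r2 -= -2·r1 → [0,0,-2]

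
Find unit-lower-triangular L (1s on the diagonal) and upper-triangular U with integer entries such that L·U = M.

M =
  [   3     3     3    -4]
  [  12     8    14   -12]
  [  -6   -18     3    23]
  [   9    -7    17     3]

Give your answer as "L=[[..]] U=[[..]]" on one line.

  R1 -= 4·R0 → [0,-4,2,4]
  R2 -= -2·R0 → [0,-12,9,15]
  R3 -= 3·R0 → [0,-16,8,15]
  R2 -= 3·R1 → [0,0,3,3]
  R3 -= 4·R1 → [0,0,0,-1]
  R3 -= 0·R2 → [0,0,0,-1]

L=[[1,0,0,0],[4,1,0,0],[-2,3,1,0],[3,4,0,1]] U=[[3,3,3,-4],[0,-4,2,4],[0,0,3,3],[0,0,0,-1]]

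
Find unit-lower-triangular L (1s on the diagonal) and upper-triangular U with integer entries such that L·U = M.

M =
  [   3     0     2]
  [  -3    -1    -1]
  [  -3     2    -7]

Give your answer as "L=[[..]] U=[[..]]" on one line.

L=[[1,0,0],[-1,1,0],[-1,-2,1]] U=[[3,0,2],[0,-1,1],[0,0,-3]]

  row1 -= -1·row0 → [0,-1,1]
  row2 -= -1·row0 → [0,2,-5]
  row2 -= -2·row1 → [0,0,-3]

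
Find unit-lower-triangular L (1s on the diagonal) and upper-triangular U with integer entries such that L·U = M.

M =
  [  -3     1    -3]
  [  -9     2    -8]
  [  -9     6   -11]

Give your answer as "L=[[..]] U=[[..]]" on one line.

L=[[1,0,0],[3,1,0],[3,-3,1]] U=[[-3,1,-3],[0,-1,1],[0,0,1]]

  row1 -= 3·row0 → [0,-1,1]
  row2 -= 3·row0 → [0,3,-2]
  row2 -= -3·row1 → [0,0,1]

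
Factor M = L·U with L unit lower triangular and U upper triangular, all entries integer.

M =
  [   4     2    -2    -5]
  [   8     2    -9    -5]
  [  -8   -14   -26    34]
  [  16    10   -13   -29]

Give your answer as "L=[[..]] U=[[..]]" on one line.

L=[[1,0,0,0],[2,1,0,0],[-2,5,1,0],[4,-1,2,1]] U=[[4,2,-2,-5],[0,-2,-5,5],[0,0,-5,-1],[0,0,0,-2]]

  r1 -= 2·r0 → [0,-2,-5,5]
  r2 -= -2·r0 → [0,-10,-30,24]
  r3 -= 4·r0 → [0,2,-5,-9]
  r2 -= 5·r1 → [0,0,-5,-1]
  r3 -= -1·r1 → [0,0,-10,-4]
  r3 -= 2·r2 → [0,0,0,-2]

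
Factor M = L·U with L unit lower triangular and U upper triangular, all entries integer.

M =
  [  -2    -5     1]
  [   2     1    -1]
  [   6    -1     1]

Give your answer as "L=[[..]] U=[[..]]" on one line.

L=[[1,0,0],[-1,1,0],[-3,4,1]] U=[[-2,-5,1],[0,-4,0],[0,0,4]]

  r1 -= -1·r0 → [0,-4,0]
  r2 -= -3·r0 → [0,-16,4]
  r2 -= 4·r1 → [0,0,4]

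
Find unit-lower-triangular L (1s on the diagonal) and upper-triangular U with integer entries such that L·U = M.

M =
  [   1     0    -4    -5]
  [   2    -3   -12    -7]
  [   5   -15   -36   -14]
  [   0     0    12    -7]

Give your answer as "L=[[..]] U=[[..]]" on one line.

  R1 -= 2·R0 → [0,-3,-4,3]
  R2 -= 5·R0 → [0,-15,-16,11]
  R3 -= 0·R0 → [0,0,12,-7]
  R2 -= 5·R1 → [0,0,4,-4]
  R3 -= 0·R1 → [0,0,12,-7]
  R3 -= 3·R2 → [0,0,0,5]

L=[[1,0,0,0],[2,1,0,0],[5,5,1,0],[0,0,3,1]] U=[[1,0,-4,-5],[0,-3,-4,3],[0,0,4,-4],[0,0,0,5]]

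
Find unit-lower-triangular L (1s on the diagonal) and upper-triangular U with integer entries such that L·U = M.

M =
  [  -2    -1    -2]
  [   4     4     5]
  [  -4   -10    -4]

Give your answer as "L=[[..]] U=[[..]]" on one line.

L=[[1,0,0],[-2,1,0],[2,-4,1]] U=[[-2,-1,-2],[0,2,1],[0,0,4]]

  r1 -= -2·r0 → [0,2,1]
  r2 -= 2·r0 → [0,-8,0]
  r2 -= -4·r1 → [0,0,4]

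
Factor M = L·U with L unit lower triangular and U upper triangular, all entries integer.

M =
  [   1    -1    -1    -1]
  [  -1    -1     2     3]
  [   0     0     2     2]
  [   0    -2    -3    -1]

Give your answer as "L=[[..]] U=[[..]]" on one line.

L=[[1,0,0,0],[-1,1,0,0],[0,0,1,0],[0,1,-2,1]] U=[[1,-1,-1,-1],[0,-2,1,2],[0,0,2,2],[0,0,0,1]]

  r1 -= -1·r0 → [0,-2,1,2]
  r2 -= 0·r0 → [0,0,2,2]
  r3 -= 0·r0 → [0,-2,-3,-1]
  r2 -= 0·r1 → [0,0,2,2]
  r3 -= 1·r1 → [0,0,-4,-3]
  r3 -= -2·r2 → [0,0,0,1]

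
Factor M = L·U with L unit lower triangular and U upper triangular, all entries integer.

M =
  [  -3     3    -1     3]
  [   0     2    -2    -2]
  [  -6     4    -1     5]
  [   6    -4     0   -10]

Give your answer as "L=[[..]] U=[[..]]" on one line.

  R1 -= 0·R0 → [0,2,-2,-2]
  R2 -= 2·R0 → [0,-2,1,-1]
  R3 -= -2·R0 → [0,2,-2,-4]
  R2 -= -1·R1 → [0,0,-1,-3]
  R3 -= 1·R1 → [0,0,0,-2]
  R3 -= 0·R2 → [0,0,0,-2]

L=[[1,0,0,0],[0,1,0,0],[2,-1,1,0],[-2,1,0,1]] U=[[-3,3,-1,3],[0,2,-2,-2],[0,0,-1,-3],[0,0,0,-2]]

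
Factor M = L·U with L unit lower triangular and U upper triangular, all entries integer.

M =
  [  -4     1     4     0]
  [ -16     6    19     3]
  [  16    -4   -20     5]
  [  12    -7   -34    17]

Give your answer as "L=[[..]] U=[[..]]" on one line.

L=[[1,0,0,0],[4,1,0,0],[-4,0,1,0],[-3,-2,4,1]] U=[[-4,1,4,0],[0,2,3,3],[0,0,-4,5],[0,0,0,3]]

  r1 -= 4·r0 → [0,2,3,3]
  r2 -= -4·r0 → [0,0,-4,5]
  r3 -= -3·r0 → [0,-4,-22,17]
  r2 -= 0·r1 → [0,0,-4,5]
  r3 -= -2·r1 → [0,0,-16,23]
  r3 -= 4·r2 → [0,0,0,3]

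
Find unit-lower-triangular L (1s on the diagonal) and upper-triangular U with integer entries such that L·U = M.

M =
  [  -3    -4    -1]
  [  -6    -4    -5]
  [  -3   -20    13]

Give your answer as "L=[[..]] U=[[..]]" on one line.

L=[[1,0,0],[2,1,0],[1,-4,1]] U=[[-3,-4,-1],[0,4,-3],[0,0,2]]

  r1 -= 2·r0 → [0,4,-3]
  r2 -= 1·r0 → [0,-16,14]
  r2 -= -4·r1 → [0,0,2]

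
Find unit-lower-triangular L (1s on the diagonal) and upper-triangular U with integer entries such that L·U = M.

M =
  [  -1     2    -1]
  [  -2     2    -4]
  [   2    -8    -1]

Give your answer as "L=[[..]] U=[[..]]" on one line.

L=[[1,0,0],[2,1,0],[-2,2,1]] U=[[-1,2,-1],[0,-2,-2],[0,0,1]]

  r1 -= 2·r0 → [0,-2,-2]
  r2 -= -2·r0 → [0,-4,-3]
  r2 -= 2·r1 → [0,0,1]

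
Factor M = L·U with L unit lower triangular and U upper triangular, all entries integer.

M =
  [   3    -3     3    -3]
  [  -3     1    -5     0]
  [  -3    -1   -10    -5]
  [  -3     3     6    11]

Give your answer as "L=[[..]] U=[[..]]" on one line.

L=[[1,0,0,0],[-1,1,0,0],[-1,2,1,0],[-1,0,-3,1]] U=[[3,-3,3,-3],[0,-2,-2,-3],[0,0,-3,-2],[0,0,0,2]]

  row1 -= -1·row0 → [0,-2,-2,-3]
  row2 -= -1·row0 → [0,-4,-7,-8]
  row3 -= -1·row0 → [0,0,9,8]
  row2 -= 2·row1 → [0,0,-3,-2]
  row3 -= 0·row1 → [0,0,9,8]
  row3 -= -3·row2 → [0,0,0,2]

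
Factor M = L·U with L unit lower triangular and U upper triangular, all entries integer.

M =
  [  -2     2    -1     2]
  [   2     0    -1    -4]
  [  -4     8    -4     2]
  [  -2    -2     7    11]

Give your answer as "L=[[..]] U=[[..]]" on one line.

L=[[1,0,0,0],[-1,1,0,0],[2,2,1,0],[1,-2,2,1]] U=[[-2,2,-1,2],[0,2,-2,-2],[0,0,2,2],[0,0,0,1]]

  row1 -= -1·row0 → [0,2,-2,-2]
  row2 -= 2·row0 → [0,4,-2,-2]
  row3 -= 1·row0 → [0,-4,8,9]
  row2 -= 2·row1 → [0,0,2,2]
  row3 -= -2·row1 → [0,0,4,5]
  row3 -= 2·row2 → [0,0,0,1]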